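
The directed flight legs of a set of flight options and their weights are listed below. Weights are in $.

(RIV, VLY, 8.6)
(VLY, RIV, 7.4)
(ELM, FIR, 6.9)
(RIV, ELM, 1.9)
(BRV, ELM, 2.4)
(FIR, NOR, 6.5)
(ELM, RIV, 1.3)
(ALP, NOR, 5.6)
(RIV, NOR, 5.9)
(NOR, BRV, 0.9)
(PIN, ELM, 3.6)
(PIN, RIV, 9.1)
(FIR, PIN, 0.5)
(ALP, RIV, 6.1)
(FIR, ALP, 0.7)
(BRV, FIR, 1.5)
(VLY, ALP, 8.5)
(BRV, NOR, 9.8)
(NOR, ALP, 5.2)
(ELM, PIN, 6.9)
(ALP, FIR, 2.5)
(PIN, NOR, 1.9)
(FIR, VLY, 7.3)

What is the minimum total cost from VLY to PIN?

Compare a few routes:
VLY → RIV → ELM → PIN: 7.4+1.9+6.9 = 16.2
VLY → RIV → NOR → BRV → FIR → PIN: 7.4+5.9+0.9+1.5+0.5 = 16.2
VLY → ALP → FIR → PIN: 8.5+2.5+0.5 = 11.5
Cheapest is VLY → ALP → FIR → PIN at $11.5.

$11.5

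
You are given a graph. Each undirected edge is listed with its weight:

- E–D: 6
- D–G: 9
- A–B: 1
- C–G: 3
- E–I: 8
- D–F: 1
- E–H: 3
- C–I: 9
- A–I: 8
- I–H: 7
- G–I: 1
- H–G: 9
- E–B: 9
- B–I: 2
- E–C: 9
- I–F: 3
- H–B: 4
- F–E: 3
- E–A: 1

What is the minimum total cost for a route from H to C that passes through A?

11

Best H to A: H–E–A costing 4
Shortest A→C: A–B–I–G–C = 7
Total via A: 4 + 7 = 11.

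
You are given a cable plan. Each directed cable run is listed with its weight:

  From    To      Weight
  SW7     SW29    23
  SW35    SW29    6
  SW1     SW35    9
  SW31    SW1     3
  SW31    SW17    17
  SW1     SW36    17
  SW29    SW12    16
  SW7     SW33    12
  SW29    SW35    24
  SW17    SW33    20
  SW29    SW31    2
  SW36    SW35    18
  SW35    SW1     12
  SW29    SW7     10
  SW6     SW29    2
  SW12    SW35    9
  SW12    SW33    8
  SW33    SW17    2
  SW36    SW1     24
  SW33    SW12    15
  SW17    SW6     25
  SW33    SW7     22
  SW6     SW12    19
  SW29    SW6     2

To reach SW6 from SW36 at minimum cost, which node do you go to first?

SW35

Candidate routes:
SW36 - SW1 - SW35 - SW29 - SW6: 24+9+6+2 = 41
SW36 - SW35 - SW29 - SW6: 18+6+2 = 26
Cheapest is SW36 - SW35 - SW29 - SW6 at 26.
So from SW36 the first move is to SW35.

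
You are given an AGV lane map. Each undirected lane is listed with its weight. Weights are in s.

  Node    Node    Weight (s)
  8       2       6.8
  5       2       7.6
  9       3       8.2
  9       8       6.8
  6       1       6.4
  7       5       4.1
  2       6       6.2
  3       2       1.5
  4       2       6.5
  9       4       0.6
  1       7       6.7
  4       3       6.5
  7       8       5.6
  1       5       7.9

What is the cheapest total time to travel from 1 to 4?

19.1 s

Settle nodes by increasing distance from 1:
1: 0
6: 6.4  (via 1)
7: 6.7  (via 1)
5: 7.9  (via 1)
8: 12.3  (via 7)
2: 12.6  (via 6)
3: 14.1  (via 2)
4: 19.1  (via 2)
Shortest route: 1 → 6 → 2 → 4 = 19.1 s.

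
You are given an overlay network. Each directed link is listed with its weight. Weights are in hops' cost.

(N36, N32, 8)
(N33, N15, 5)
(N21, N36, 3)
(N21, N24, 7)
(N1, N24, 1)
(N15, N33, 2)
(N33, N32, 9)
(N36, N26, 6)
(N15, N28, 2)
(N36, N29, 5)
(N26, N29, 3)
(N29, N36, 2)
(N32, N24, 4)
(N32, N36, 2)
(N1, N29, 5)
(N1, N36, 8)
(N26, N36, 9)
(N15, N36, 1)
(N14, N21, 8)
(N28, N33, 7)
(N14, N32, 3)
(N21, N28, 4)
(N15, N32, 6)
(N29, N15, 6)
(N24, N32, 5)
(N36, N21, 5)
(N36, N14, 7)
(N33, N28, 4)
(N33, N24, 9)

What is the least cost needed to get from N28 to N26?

19 hops' cost

Compare a few routes:
N28–N33–N15–N32–N36–N26: 7+5+6+2+6 = 26
N28–N33–N15–N36–N26: 7+5+1+6 = 19
N28–N33–N24–N32–N36–N26: 7+9+5+2+6 = 29
N28–N33–N32–N36–N26: 7+9+2+6 = 24
Cheapest is N28–N33–N15–N36–N26 at 19 hops' cost.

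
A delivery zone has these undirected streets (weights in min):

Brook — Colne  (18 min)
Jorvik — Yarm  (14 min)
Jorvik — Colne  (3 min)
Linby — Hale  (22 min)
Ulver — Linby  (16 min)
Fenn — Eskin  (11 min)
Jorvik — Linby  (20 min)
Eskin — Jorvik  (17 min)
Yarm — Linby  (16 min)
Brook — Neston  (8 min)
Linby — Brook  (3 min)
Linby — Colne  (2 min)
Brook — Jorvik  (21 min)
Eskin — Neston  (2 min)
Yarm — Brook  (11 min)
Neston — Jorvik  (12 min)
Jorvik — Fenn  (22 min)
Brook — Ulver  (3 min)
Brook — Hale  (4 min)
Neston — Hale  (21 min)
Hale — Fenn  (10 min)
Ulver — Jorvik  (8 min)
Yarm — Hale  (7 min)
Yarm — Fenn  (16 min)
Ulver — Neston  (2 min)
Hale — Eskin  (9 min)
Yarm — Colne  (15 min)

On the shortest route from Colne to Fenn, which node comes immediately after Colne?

Enumerating some paths:
Colne–Linby–Brook–Ulver–Neston–Eskin–Fenn: 2+3+3+2+2+11 = 23
Colne–Linby–Brook–Hale–Fenn: 2+3+4+10 = 19
The minimum is 19 min via Colne–Linby–Brook–Hale–Fenn.
So from Colne the first move is to Linby.

Linby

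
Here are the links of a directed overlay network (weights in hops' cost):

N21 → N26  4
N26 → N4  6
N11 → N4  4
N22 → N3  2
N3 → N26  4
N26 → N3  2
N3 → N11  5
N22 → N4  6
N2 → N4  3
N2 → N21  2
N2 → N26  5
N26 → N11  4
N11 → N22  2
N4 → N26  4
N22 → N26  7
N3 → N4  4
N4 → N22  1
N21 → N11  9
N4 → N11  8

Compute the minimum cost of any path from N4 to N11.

8 hops' cost

Shortest distances from N4:
N4: 0
N22: 1  (via N4)
N3: 3  (via N22)
N26: 4  (via N4)
N11: 8  (via N4)
Shortest route: N4 → N11 = 8 hops' cost.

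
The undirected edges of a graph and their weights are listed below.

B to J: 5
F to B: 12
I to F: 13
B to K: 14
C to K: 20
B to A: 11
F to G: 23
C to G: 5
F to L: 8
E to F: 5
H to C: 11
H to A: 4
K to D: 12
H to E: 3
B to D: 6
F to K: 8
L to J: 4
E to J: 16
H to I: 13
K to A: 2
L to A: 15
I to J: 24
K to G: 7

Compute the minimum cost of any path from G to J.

Settle nodes by increasing distance from G:
G: 0
C: 5  (via G)
K: 7  (via G)
A: 9  (via K)
H: 13  (via A)
F: 15  (via K)
E: 16  (via H)
D: 19  (via K)
B: 20  (via A)
L: 23  (via F)
J: 25  (via B)
Shortest route: G → K → A → B → J = 25.

25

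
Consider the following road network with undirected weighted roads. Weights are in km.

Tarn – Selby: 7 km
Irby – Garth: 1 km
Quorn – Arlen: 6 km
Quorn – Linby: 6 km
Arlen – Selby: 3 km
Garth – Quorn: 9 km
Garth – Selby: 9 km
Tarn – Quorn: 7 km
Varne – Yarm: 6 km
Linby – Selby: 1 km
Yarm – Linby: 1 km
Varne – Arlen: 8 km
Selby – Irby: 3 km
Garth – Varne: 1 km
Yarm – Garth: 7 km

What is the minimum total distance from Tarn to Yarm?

9 km

Shortest distances from Tarn:
Tarn: 0
Selby: 7  (via Tarn)
Quorn: 7  (via Tarn)
Linby: 8  (via Selby)
Yarm: 9  (via Linby)
Shortest route: Tarn → Selby → Linby → Yarm = 9 km.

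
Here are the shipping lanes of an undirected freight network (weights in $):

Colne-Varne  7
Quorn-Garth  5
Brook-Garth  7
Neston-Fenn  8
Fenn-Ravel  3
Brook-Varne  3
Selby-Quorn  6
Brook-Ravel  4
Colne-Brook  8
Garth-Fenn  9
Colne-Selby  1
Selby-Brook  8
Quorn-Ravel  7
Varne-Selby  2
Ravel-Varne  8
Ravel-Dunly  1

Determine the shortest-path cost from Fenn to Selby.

$12

Enumerating some paths:
Fenn - Ravel - Brook - Selby: 3+4+8 = 15
Fenn - Ravel - Varne - Selby: 3+8+2 = 13
Fenn - Ravel - Brook - Varne - Selby: 3+4+3+2 = 12
Fenn - Ravel - Quorn - Selby: 3+7+6 = 16
Cheapest is Fenn - Ravel - Brook - Varne - Selby at $12.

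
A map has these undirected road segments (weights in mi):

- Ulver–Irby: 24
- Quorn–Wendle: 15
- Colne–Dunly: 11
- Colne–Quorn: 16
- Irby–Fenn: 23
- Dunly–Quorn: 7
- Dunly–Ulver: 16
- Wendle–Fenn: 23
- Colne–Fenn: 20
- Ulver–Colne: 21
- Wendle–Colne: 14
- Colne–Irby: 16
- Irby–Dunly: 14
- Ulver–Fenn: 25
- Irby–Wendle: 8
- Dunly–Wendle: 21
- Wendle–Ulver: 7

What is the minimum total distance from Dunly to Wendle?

21 mi

Candidate routes:
Dunly → Quorn → Wendle: 7+15 = 22
Dunly → Wendle: 21 = 21
The minimum is 21 mi via Dunly → Wendle.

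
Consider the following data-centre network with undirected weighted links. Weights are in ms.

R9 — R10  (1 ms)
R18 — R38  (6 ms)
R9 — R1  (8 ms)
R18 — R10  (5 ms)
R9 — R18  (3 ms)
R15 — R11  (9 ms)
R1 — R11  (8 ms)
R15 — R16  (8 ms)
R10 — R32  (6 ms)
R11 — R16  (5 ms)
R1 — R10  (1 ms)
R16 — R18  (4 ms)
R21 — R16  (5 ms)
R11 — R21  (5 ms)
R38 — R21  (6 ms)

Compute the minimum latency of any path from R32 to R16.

14 ms

Settle nodes by increasing distance from R32:
R32: 0
R10: 6  (via R32)
R9: 7  (via R10)
R1: 7  (via R10)
R18: 10  (via R9)
R16: 14  (via R18)
Shortest route: R32–R10–R9–R18–R16 = 14 ms.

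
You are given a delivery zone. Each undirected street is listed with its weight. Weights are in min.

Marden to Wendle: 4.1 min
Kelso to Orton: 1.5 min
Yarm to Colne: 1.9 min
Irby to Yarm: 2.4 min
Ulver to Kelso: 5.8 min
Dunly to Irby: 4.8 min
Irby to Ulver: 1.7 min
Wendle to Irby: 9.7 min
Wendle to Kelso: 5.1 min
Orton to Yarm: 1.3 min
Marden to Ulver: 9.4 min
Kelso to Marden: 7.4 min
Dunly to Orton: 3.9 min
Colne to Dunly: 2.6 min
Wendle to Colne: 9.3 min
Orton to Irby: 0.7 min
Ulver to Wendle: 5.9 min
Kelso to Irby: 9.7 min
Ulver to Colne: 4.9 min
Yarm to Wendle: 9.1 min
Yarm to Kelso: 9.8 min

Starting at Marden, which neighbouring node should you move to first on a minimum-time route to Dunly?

Kelso

Enumerating some paths:
Marden - Kelso - Orton - Dunly: 7.4+1.5+3.9 = 12.8
Marden - Kelso - Orton - Irby - Dunly: 7.4+1.5+0.7+4.8 = 14.4
Cheapest is Marden - Kelso - Orton - Dunly at 12.8 min.
So from Marden the first move is to Kelso.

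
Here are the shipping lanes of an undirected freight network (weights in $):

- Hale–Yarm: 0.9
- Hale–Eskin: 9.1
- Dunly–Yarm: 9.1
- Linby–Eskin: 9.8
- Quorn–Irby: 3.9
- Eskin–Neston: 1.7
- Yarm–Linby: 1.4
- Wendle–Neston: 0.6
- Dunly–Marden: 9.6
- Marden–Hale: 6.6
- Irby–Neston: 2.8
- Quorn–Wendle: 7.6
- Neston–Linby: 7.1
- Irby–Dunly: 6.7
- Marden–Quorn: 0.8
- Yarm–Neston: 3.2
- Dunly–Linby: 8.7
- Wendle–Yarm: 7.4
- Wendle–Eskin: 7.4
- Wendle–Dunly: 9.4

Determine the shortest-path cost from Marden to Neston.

$7.5

Shortest distances from Marden:
Marden: 0
Quorn: 0.8  (via Marden)
Irby: 4.7  (via Quorn)
Hale: 6.6  (via Marden)
Yarm: 7.5  (via Hale)
Neston: 7.5  (via Irby)
Shortest route: Marden–Quorn–Irby–Neston = $7.5.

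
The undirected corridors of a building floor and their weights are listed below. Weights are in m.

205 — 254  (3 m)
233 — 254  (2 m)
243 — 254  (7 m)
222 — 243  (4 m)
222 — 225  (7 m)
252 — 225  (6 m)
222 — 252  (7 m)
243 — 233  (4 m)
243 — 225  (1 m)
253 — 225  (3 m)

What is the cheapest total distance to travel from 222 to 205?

Compare a few routes:
222 - 225 - 243 - 233 - 254 - 205: 7+1+4+2+3 = 17
222 - 243 - 254 - 205: 4+7+3 = 14
222 - 225 - 243 - 254 - 205: 7+1+7+3 = 18
222 - 243 - 233 - 254 - 205: 4+4+2+3 = 13
The minimum is 13 m via 222 - 243 - 233 - 254 - 205.

13 m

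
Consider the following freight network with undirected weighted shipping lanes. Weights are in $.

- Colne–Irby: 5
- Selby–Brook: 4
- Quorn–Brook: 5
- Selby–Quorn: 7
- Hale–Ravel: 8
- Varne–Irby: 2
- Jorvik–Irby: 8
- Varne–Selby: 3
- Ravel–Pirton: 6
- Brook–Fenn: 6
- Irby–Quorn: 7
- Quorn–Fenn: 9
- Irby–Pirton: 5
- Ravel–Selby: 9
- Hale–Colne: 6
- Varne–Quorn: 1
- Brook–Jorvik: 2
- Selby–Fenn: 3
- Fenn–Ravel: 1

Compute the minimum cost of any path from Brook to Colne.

$13

Enumerating some paths:
Brook → Selby → Varne → Irby → Colne: 4+3+2+5 = 14
Brook → Quorn → Varne → Irby → Colne: 5+1+2+5 = 13
Cheapest is Brook → Quorn → Varne → Irby → Colne at $13.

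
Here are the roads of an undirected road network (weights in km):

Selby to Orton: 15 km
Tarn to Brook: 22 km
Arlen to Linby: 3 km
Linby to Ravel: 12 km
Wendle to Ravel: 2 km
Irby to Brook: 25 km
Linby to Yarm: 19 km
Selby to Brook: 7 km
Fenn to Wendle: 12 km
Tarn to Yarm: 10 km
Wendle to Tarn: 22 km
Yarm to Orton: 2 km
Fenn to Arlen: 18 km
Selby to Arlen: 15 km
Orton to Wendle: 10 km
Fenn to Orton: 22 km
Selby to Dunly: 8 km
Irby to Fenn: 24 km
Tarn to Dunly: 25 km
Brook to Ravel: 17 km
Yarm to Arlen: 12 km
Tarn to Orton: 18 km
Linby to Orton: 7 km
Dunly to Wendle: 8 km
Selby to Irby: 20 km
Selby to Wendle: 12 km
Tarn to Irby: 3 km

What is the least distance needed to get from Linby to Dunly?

Candidate routes:
Linby - Arlen - Selby - Dunly: 3+15+8 = 26
Linby - Ravel - Wendle - Dunly: 12+2+8 = 22
Linby - Orton - Wendle - Dunly: 7+10+8 = 25
Cheapest is Linby - Ravel - Wendle - Dunly at 22 km.

22 km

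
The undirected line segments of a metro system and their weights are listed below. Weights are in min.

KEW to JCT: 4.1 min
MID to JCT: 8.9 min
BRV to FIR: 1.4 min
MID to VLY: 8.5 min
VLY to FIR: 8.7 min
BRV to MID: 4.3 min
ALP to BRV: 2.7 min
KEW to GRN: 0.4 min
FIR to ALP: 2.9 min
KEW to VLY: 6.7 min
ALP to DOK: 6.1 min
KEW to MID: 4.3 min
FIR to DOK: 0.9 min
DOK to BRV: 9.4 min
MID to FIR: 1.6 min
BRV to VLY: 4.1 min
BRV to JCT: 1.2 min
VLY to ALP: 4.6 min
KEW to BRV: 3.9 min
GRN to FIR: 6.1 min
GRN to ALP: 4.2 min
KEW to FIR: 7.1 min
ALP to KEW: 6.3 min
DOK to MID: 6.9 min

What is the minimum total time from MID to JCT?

Settle nodes by increasing distance from MID:
MID: 0
FIR: 1.6  (via MID)
DOK: 2.5  (via FIR)
BRV: 3  (via FIR)
JCT: 4.2  (via BRV)
Shortest route: MID → FIR → BRV → JCT = 4.2 min.

4.2 min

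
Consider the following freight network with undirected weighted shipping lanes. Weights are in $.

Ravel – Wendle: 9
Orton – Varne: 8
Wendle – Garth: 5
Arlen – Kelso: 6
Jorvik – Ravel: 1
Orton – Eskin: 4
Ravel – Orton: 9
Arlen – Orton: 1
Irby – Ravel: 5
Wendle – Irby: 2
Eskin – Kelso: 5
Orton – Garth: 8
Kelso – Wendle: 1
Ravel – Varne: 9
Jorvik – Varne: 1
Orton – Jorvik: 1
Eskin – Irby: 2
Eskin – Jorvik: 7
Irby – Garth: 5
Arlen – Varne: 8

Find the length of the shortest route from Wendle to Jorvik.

$8

Candidate routes:
Wendle - Kelso - Arlen - Orton - Jorvik: 1+6+1+1 = 9
Wendle - Irby - Ravel - Jorvik: 2+5+1 = 8
Wendle - Irby - Eskin - Orton - Jorvik: 2+2+4+1 = 9
Cheapest is Wendle - Irby - Ravel - Jorvik at $8.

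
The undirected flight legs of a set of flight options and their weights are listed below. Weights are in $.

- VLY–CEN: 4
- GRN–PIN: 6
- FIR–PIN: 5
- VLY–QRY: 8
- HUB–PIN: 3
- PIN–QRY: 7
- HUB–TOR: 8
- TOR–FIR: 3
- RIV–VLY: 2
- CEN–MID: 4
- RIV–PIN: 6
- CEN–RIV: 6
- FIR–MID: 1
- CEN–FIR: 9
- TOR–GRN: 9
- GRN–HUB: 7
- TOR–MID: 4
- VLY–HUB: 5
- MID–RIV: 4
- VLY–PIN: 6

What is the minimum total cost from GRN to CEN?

$16

Enumerating some paths:
GRN → TOR → FIR → MID → CEN: 9+3+1+4 = 17
GRN → PIN → VLY → CEN: 6+6+4 = 16
GRN → PIN → HUB → VLY → CEN: 6+3+5+4 = 18
GRN → TOR → MID → CEN: 9+4+4 = 17
Cheapest is GRN → PIN → VLY → CEN at $16.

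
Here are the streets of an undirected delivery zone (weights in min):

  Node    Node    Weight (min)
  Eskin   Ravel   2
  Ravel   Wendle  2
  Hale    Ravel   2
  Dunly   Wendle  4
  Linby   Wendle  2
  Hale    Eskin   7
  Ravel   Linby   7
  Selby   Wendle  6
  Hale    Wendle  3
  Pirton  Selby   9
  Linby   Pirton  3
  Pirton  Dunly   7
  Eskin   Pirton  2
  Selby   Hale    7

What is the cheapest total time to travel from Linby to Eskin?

5 min

Settle nodes by increasing distance from Linby:
Linby: 0
Wendle: 2  (via Linby)
Pirton: 3  (via Linby)
Ravel: 4  (via Wendle)
Eskin: 5  (via Pirton)
Shortest route: Linby–Pirton–Eskin = 5 min.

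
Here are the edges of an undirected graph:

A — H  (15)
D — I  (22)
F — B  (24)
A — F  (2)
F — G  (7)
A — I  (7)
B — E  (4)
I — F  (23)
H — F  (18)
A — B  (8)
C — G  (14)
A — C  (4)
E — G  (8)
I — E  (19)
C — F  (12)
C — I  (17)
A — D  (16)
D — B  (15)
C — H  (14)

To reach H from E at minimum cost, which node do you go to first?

B

Enumerating some paths:
E - B - A - H: 4+8+15 = 27
E - B - A - F - H: 4+8+2+18 = 32
E - B - A - C - H: 4+8+4+14 = 30
The minimum is 27 via E - B - A - H.
So from E the first move is to B.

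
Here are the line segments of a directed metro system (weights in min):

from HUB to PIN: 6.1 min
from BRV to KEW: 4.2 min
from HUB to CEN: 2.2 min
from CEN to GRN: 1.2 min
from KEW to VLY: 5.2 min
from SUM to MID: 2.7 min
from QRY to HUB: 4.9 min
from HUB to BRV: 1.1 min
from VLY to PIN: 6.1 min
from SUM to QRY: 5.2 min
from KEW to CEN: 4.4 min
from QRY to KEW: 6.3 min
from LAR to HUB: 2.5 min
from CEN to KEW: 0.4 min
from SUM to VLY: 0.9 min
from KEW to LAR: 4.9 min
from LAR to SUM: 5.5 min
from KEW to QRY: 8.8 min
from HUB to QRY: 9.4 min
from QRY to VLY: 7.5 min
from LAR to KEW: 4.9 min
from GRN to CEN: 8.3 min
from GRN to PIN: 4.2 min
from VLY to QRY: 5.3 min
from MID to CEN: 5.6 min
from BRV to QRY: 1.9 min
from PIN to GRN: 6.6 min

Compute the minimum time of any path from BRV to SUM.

14.6 min

Settle nodes by increasing distance from BRV:
BRV: 0
QRY: 1.9  (via BRV)
KEW: 4.2  (via BRV)
HUB: 6.8  (via QRY)
CEN: 8.6  (via KEW)
LAR: 9.1  (via KEW)
VLY: 9.4  (via QRY)
GRN: 9.8  (via CEN)
PIN: 12.9  (via HUB)
SUM: 14.6  (via LAR)
Shortest route: BRV–KEW–LAR–SUM = 14.6 min.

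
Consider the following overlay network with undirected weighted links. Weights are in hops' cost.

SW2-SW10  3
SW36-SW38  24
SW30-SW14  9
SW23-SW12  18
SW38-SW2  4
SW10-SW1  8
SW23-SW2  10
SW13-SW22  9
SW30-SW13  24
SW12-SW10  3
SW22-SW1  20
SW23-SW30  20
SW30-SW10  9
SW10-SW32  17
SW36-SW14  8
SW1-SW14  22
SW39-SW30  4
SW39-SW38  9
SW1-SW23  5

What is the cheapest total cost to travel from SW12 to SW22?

Settle nodes by increasing distance from SW12:
SW12: 0
SW10: 3  (via SW12)
SW2: 6  (via SW10)
SW38: 10  (via SW2)
SW1: 11  (via SW10)
SW30: 12  (via SW10)
SW39: 16  (via SW30)
SW23: 16  (via SW2)
SW32: 20  (via SW10)
SW14: 21  (via SW30)
SW36: 29  (via SW14)
SW22: 31  (via SW1)
Shortest route: SW12–SW10–SW1–SW22 = 31 hops' cost.

31 hops' cost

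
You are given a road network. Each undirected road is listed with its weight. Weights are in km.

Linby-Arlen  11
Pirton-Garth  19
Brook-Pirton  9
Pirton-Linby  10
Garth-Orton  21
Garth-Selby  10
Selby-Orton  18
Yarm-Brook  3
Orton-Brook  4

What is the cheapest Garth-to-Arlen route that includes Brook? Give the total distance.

Best Garth to Brook: Garth–Orton–Brook costing 25
Best Brook to Arlen: Brook–Pirton–Linby–Arlen costing 30
Total via Brook: 25 + 30 = 55 km.

55 km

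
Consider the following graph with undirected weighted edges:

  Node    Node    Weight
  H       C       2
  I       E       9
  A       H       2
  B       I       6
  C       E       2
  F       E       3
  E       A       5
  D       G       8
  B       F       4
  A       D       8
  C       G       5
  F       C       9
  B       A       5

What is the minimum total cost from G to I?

Running Dijkstra from G:
G: 0
C: 5  (via G)
E: 7  (via C)
H: 7  (via C)
D: 8  (via G)
A: 9  (via H)
F: 10  (via E)
B: 14  (via A)
I: 16  (via E)
Shortest route: G–C–E–I = 16.

16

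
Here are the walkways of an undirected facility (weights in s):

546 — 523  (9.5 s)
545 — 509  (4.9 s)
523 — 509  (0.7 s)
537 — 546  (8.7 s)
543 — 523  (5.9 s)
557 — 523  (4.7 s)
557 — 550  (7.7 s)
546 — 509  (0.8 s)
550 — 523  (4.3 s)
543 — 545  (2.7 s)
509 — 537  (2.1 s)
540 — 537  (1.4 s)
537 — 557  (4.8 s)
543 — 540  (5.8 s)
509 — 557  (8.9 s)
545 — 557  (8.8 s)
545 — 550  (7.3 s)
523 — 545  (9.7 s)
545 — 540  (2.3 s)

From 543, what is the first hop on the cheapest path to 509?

Candidate routes:
543–540–537–509: 5.8+1.4+2.1 = 9.3
543–523–509: 5.9+0.7 = 6.6
543–545–540–537–509: 2.7+2.3+1.4+2.1 = 8.5
543–545–509: 2.7+4.9 = 7.6
The minimum is 6.6 s via 543–523–509.
So from 543 the first move is to 523.

523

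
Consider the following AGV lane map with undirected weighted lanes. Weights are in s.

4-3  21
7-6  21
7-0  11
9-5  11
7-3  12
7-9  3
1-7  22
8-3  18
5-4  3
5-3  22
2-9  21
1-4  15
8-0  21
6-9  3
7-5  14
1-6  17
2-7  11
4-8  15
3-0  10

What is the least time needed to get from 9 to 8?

29 s

Settle nodes by increasing distance from 9:
9: 0
6: 3  (via 9)
7: 3  (via 9)
5: 11  (via 9)
0: 14  (via 7)
2: 14  (via 7)
4: 14  (via 5)
3: 15  (via 7)
1: 20  (via 6)
8: 29  (via 4)
Shortest route: 9 → 5 → 4 → 8 = 29 s.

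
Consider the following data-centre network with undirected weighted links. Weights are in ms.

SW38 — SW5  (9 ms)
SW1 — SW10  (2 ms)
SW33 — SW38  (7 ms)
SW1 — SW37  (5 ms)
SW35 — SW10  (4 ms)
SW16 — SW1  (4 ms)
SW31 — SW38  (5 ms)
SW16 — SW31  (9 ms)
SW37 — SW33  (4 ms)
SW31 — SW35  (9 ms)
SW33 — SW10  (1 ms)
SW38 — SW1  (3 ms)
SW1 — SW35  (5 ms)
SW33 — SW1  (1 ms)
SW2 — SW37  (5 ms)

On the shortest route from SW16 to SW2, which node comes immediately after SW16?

SW1

Compare a few routes:
SW16 → SW1 → SW10 → SW33 → SW37 → SW2: 4+2+1+4+5 = 16
SW16 → SW1 → SW37 → SW2: 4+5+5 = 14
The minimum is 14 ms via SW16 → SW1 → SW37 → SW2.
So from SW16 the first move is to SW1.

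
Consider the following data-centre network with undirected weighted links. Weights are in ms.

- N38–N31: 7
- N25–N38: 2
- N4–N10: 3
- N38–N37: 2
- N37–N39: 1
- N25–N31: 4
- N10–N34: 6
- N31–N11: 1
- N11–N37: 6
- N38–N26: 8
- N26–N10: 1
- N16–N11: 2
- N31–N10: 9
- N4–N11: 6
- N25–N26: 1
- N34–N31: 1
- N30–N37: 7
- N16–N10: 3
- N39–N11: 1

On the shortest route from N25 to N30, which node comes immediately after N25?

N38

Candidate routes:
N25 - N31 - N11 - N39 - N37 - N30: 4+1+1+1+7 = 14
N25 - N38 - N37 - N30: 2+2+7 = 11
The minimum is 11 ms via N25 - N38 - N37 - N30.
So from N25 the first move is to N38.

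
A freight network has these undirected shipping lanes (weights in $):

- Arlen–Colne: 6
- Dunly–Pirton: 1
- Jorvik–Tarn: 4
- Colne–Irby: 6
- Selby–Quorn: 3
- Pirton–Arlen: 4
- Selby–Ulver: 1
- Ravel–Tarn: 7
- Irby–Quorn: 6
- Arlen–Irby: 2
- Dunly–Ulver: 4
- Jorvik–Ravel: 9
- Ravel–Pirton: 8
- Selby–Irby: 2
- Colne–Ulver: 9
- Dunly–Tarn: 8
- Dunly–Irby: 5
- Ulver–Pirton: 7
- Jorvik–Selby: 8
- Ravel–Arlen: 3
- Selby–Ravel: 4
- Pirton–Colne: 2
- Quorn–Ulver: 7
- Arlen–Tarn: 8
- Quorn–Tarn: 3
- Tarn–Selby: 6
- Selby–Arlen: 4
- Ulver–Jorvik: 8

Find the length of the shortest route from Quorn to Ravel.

$7

Candidate routes:
Quorn–Tarn–Ravel: 3+7 = 10
Quorn–Selby–Ravel: 3+4 = 7
Quorn–Selby–Irby–Arlen–Ravel: 3+2+2+3 = 10
Quorn–Selby–Arlen–Ravel: 3+4+3 = 10
The minimum is $7 via Quorn–Selby–Ravel.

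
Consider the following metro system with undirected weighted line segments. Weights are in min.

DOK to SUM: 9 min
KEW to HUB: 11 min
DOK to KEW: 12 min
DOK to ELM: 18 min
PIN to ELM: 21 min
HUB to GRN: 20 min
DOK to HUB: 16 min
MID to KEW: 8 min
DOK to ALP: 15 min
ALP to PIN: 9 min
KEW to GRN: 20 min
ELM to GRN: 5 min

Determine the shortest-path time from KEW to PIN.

36 min

Enumerating some paths:
KEW → GRN → ELM → PIN: 20+5+21 = 46
KEW → DOK → ALP → PIN: 12+15+9 = 36
Cheapest is KEW → DOK → ALP → PIN at 36 min.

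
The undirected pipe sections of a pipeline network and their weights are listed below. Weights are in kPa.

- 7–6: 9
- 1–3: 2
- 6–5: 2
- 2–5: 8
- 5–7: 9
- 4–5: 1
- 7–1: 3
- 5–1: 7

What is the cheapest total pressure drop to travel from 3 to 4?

10 kPa

Candidate routes:
3–1–7–6–5–4: 2+3+9+2+1 = 17
3–1–7–5–4: 2+3+9+1 = 15
3–1–5–4: 2+7+1 = 10
Cheapest is 3–1–5–4 at 10 kPa.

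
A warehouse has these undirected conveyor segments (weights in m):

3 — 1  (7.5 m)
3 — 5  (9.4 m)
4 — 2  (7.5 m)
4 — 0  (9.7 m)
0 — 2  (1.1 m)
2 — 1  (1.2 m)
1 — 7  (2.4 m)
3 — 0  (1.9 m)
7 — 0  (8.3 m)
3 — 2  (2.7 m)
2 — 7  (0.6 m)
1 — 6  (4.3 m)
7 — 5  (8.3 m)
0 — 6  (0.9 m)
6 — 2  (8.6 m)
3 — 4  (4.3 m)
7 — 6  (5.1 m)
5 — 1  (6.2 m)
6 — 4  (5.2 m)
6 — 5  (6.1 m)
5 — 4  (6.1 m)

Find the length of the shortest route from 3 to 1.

Candidate routes:
3 → 0 → 2 → 1: 1.9+1.1+1.2 = 4.2
3 → 2 → 1: 2.7+1.2 = 3.9
The minimum is 3.9 m via 3 → 2 → 1.

3.9 m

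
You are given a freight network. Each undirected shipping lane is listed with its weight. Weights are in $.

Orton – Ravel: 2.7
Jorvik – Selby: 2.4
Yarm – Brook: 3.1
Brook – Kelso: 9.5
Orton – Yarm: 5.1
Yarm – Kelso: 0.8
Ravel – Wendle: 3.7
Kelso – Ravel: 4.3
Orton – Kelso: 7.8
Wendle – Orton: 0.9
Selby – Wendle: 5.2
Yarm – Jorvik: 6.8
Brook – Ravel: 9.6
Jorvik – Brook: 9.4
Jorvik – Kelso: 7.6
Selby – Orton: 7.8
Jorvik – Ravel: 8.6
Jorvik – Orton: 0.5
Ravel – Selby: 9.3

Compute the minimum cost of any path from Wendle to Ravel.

Shortest distances from Wendle:
Wendle: 0
Orton: 0.9  (via Wendle)
Jorvik: 1.4  (via Orton)
Ravel: 3.6  (via Orton)
Shortest route: Wendle → Orton → Ravel = $3.6.

$3.6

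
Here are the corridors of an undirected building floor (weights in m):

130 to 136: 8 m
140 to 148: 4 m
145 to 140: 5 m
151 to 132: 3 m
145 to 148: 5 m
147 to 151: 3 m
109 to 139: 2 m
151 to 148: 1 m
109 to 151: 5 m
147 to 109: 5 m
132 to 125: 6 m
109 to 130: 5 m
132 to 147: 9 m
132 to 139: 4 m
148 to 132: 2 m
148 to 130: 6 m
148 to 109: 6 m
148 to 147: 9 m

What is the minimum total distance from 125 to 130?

Running Dijkstra from 125:
125: 0
132: 6  (via 125)
148: 8  (via 132)
151: 9  (via 132)
139: 10  (via 132)
109: 12  (via 139)
140: 12  (via 148)
147: 12  (via 151)
145: 13  (via 148)
130: 14  (via 148)
Shortest route: 125–132–148–130 = 14 m.

14 m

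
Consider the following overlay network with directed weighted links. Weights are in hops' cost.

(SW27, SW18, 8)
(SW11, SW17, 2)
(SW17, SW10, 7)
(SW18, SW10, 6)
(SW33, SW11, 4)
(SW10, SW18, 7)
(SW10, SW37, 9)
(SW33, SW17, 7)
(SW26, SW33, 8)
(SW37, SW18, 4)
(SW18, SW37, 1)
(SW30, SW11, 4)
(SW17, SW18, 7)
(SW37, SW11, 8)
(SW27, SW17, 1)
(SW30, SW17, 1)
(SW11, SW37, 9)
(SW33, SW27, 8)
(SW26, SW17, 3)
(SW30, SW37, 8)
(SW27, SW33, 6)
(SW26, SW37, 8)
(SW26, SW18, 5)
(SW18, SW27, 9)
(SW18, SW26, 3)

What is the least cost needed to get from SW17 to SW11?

16 hops' cost

Settle nodes by increasing distance from SW17:
SW17: 0
SW18: 7  (via SW17)
SW10: 7  (via SW17)
SW37: 8  (via SW18)
SW26: 10  (via SW18)
SW27: 16  (via SW18)
SW11: 16  (via SW37)
Shortest route: SW17–SW18–SW37–SW11 = 16 hops' cost.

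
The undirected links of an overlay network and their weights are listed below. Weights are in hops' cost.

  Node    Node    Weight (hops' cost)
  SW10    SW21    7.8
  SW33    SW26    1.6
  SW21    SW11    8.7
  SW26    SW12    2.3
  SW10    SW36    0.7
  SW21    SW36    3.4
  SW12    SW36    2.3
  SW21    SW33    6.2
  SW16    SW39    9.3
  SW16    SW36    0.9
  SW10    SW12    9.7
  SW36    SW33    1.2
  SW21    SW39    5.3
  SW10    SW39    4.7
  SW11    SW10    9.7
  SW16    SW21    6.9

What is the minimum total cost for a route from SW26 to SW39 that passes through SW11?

Shortest SW26→SW11: SW26 → SW33 → SW36 → SW10 → SW11 = 13.2
Best SW11 to SW39: SW11 → SW21 → SW39 costing 14
Total via SW11: 13.2 + 14 = 27.2 hops' cost.

27.2 hops' cost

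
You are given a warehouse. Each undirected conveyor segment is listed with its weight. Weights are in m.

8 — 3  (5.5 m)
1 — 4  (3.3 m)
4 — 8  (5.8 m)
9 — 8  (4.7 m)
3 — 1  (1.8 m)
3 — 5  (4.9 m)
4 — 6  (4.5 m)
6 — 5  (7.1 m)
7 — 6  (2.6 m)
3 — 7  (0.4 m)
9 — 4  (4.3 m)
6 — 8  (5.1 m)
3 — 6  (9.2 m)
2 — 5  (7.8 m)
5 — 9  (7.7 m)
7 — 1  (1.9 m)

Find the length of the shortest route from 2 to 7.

Settle nodes by increasing distance from 2:
2: 0
5: 7.8  (via 2)
3: 12.7  (via 5)
7: 13.1  (via 3)
Shortest route: 2–5–3–7 = 13.1 m.

13.1 m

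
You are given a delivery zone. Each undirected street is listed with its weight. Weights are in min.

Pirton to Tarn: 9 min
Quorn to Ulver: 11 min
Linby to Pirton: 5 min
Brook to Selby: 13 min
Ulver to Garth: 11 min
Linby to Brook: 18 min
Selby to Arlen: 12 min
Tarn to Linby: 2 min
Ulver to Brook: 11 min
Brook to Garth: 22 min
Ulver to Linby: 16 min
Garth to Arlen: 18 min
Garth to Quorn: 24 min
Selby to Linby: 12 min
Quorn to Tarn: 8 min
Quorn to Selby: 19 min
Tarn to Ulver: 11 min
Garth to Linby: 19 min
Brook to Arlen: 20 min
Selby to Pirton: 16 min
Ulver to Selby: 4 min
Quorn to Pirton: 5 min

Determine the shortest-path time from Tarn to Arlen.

Compare a few routes:
Tarn–Ulver–Selby–Arlen: 11+4+12 = 27
Tarn–Linby–Selby–Arlen: 2+12+12 = 26
The minimum is 26 min via Tarn–Linby–Selby–Arlen.

26 min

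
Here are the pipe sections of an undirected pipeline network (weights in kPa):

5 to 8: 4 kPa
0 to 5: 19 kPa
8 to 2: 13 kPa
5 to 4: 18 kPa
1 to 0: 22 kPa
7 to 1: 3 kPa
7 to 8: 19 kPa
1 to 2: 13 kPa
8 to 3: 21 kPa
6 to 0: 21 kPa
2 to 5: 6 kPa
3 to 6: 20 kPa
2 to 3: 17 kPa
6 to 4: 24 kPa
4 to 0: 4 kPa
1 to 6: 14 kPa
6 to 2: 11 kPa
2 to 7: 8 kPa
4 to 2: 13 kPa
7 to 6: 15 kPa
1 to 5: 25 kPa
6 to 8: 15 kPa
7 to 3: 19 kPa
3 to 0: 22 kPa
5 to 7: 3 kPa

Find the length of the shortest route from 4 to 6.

24 kPa

Shortest distances from 4:
4: 0
0: 4  (via 4)
2: 13  (via 4)
5: 18  (via 4)
7: 21  (via 2)
8: 22  (via 5)
1: 24  (via 7)
6: 24  (via 4)
Shortest route: 4 → 6 = 24 kPa.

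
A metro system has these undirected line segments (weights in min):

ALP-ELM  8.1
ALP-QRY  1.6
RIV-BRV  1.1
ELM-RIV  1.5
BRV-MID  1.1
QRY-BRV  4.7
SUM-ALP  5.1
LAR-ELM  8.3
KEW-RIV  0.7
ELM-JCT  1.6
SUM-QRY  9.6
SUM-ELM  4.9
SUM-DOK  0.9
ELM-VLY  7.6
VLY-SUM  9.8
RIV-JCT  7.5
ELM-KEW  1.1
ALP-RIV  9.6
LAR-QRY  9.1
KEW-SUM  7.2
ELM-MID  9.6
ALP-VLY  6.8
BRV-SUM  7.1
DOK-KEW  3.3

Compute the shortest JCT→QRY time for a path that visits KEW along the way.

9.2 min

Best JCT to KEW: JCT → ELM → KEW costing 2.7
Best KEW to QRY: KEW → RIV → BRV → QRY costing 6.5
Total via KEW: 2.7 + 6.5 = 9.2 min.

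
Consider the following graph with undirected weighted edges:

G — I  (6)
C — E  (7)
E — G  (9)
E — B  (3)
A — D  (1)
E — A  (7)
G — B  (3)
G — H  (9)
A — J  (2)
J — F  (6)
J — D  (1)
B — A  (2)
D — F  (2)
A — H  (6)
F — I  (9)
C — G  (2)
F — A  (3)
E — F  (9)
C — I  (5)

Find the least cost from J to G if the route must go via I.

18

Best J to I: J → D → F → I costing 12
Best I to G: I → G costing 6
Total via I: 12 + 6 = 18.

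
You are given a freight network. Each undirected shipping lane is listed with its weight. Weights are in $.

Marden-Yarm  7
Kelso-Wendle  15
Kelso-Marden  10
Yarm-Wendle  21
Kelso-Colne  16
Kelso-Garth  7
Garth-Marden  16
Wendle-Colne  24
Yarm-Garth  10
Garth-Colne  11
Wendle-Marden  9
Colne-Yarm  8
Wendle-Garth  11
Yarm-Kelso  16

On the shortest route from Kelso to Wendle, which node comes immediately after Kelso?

Wendle

Enumerating some paths:
Kelso–Wendle: 15 = 15
Kelso–Garth–Wendle: 7+11 = 18
The minimum is $15 via Kelso–Wendle.
So from Kelso the first move is to Wendle.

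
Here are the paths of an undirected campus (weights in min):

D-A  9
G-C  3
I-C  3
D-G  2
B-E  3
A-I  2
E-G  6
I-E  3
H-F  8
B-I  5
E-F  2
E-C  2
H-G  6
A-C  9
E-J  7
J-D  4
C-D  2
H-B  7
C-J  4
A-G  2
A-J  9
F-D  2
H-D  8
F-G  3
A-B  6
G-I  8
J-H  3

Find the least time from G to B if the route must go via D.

9 min

Best G to D: G → D costing 2
Best D to B: D → C → E → B costing 7
Total via D: 2 + 7 = 9 min.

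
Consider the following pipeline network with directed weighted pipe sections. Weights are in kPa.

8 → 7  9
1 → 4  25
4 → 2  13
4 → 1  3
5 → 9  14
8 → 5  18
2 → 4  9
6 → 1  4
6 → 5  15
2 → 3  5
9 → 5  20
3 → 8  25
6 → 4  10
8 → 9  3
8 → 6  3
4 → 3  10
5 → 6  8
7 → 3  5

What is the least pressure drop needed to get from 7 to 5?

Settle nodes by increasing distance from 7:
7: 0
3: 5  (via 7)
8: 30  (via 3)
6: 33  (via 8)
9: 33  (via 8)
1: 37  (via 6)
4: 43  (via 6)
5: 48  (via 8)
Shortest route: 7 → 3 → 8 → 5 = 48 kPa.

48 kPa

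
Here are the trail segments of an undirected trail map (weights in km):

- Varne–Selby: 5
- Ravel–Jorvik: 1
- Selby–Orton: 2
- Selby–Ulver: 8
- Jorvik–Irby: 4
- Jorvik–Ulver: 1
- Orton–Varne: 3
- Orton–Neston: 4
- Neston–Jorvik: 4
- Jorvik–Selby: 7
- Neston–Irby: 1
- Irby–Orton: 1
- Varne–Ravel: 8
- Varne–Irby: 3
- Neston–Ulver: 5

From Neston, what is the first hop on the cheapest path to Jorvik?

Enumerating some paths:
Neston → Irby → Jorvik: 1+4 = 5
Neston → Jorvik: 4 = 4
The minimum is 4 km via Neston → Jorvik.
So from Neston the first move is to Jorvik.

Jorvik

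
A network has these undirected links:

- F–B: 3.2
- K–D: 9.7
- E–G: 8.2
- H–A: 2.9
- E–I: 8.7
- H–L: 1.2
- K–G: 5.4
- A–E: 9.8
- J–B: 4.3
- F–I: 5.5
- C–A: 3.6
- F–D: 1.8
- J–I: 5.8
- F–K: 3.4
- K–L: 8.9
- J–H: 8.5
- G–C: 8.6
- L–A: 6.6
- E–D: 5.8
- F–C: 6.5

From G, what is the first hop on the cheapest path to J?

Compare a few routes:
G–K–F–B–J: 5.4+3.4+3.2+4.3 = 16.3
G–C–F–B–J: 8.6+6.5+3.2+4.3 = 22.6
G–K–F–I–J: 5.4+3.4+5.5+5.8 = 20.1
The minimum is 16.3 via G–K–F–B–J.
So from G the first move is to K.

K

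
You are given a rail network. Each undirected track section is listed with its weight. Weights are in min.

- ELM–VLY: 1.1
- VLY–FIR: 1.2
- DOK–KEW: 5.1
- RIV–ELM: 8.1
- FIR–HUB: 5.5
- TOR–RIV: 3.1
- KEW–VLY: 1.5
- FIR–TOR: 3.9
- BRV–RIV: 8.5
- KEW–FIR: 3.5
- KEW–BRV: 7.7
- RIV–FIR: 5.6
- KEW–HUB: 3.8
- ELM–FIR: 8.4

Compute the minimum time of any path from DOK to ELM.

7.7 min

Candidate routes:
DOK → KEW → VLY → ELM: 5.1+1.5+1.1 = 7.7
DOK → KEW → FIR → VLY → ELM: 5.1+3.5+1.2+1.1 = 10.9
DOK → KEW → VLY → FIR → ELM: 5.1+1.5+1.2+8.4 = 16.2
The minimum is 7.7 min via DOK → KEW → VLY → ELM.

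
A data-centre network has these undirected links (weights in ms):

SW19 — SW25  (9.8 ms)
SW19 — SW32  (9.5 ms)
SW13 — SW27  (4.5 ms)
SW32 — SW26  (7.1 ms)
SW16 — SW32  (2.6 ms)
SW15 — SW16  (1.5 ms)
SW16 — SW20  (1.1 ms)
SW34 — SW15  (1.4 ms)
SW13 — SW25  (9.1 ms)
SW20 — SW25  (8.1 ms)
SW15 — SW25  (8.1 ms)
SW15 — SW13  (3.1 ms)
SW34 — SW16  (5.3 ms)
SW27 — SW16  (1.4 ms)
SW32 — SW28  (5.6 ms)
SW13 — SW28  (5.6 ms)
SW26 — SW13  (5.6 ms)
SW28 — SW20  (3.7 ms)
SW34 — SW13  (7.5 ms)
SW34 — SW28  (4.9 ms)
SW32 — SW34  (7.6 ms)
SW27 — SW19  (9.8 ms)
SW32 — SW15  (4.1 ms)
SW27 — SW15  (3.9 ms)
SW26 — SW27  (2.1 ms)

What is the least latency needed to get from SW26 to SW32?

6.1 ms

Shortest distances from SW26:
SW26: 0
SW27: 2.1  (via SW26)
SW16: 3.5  (via SW27)
SW20: 4.6  (via SW16)
SW15: 5  (via SW16)
SW13: 5.6  (via SW26)
SW32: 6.1  (via SW16)
Shortest route: SW26–SW27–SW16–SW32 = 6.1 ms.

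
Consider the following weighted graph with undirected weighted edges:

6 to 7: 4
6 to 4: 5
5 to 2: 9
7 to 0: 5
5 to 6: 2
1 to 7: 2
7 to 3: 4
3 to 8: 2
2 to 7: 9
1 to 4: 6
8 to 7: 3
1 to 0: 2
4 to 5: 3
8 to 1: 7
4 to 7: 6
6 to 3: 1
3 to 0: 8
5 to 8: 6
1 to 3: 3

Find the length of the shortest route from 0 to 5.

8

Settle nodes by increasing distance from 0:
0: 0
1: 2  (via 0)
7: 4  (via 1)
3: 5  (via 1)
6: 6  (via 3)
8: 7  (via 7)
4: 8  (via 1)
5: 8  (via 6)
Shortest route: 0–1–3–6–5 = 8.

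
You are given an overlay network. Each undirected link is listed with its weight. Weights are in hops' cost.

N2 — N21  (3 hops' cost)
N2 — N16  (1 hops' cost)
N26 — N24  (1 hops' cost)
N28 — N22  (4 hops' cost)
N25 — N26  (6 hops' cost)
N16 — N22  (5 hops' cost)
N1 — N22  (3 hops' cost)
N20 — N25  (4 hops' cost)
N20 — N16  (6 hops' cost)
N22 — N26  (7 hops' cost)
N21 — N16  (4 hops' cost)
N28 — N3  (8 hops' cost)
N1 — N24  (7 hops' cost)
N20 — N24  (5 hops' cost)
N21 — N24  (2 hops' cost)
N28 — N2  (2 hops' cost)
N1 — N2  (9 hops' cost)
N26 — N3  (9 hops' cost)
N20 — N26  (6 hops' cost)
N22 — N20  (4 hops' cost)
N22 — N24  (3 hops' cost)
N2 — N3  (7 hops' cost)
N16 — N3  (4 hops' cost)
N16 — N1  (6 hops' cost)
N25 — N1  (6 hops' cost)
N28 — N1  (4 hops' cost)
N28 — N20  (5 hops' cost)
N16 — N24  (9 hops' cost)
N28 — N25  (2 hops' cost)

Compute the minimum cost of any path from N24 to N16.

Enumerating some paths:
N24 - N22 - N28 - N2 - N16: 3+4+2+1 = 10
N24 - N16: 9 = 9
N24 - N22 - N16: 3+5 = 8
N24 - N21 - N16: 2+4 = 6
The minimum is 6 hops' cost via N24 - N21 - N16.

6 hops' cost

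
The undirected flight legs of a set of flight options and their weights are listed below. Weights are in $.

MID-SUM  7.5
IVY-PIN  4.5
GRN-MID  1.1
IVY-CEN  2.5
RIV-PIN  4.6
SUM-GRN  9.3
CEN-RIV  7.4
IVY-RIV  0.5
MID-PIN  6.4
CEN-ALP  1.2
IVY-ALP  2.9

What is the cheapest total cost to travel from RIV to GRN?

$12.1

Candidate routes:
RIV - CEN - ALP - IVY - PIN - MID - GRN: 7.4+1.2+2.9+4.5+6.4+1.1 = 23.5
RIV - PIN - MID - GRN: 4.6+6.4+1.1 = 12.1
RIV - CEN - IVY - PIN - MID - GRN: 7.4+2.5+4.5+6.4+1.1 = 21.9
RIV - IVY - PIN - MID - GRN: 0.5+4.5+6.4+1.1 = 12.5
The minimum is $12.1 via RIV - PIN - MID - GRN.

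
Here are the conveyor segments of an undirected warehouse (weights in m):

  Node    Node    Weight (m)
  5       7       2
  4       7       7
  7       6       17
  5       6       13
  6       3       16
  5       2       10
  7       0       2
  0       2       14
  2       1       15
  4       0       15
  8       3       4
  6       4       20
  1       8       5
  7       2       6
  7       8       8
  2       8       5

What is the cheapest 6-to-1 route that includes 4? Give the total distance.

40 m

Shortest 6→4: 6–4 = 20
Best 4 to 1: 4–7–8–1 costing 20
Total via 4: 20 + 20 = 40 m.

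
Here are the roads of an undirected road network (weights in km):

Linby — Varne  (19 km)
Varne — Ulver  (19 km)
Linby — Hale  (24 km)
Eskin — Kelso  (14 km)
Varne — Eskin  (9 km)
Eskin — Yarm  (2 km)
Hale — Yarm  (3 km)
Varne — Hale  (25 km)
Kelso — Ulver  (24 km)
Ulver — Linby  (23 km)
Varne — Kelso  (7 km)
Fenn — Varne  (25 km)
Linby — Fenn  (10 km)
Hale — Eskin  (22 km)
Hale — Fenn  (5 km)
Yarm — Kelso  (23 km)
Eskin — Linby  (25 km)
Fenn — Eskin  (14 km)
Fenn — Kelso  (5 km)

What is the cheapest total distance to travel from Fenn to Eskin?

10 km

Shortest distances from Fenn:
Fenn: 0
Hale: 5  (via Fenn)
Kelso: 5  (via Fenn)
Yarm: 8  (via Hale)
Eskin: 10  (via Yarm)
Shortest route: Fenn–Hale–Yarm–Eskin = 10 km.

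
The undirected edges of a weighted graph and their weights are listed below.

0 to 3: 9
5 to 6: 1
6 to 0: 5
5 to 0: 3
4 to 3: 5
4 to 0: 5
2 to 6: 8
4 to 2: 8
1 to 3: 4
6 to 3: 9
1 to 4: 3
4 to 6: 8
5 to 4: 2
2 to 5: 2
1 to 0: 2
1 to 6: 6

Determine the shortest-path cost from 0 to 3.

6

Compare a few routes:
0 → 4 → 3: 5+5 = 10
0 → 3: 9 = 9
0 → 1 → 4 → 3: 2+3+5 = 10
0 → 1 → 3: 2+4 = 6
Cheapest is 0 → 1 → 3 at 6.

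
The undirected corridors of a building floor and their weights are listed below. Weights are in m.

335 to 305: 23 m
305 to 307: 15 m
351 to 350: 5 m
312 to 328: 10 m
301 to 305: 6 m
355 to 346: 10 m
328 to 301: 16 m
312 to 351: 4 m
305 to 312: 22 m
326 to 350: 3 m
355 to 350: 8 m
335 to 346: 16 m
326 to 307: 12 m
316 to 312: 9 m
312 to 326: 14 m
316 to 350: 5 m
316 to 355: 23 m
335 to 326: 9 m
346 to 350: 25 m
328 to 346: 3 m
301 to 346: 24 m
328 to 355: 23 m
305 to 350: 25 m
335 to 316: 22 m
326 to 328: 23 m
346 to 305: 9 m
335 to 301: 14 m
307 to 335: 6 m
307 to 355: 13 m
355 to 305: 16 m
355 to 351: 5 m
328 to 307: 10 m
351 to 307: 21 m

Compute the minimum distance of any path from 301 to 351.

27 m

Running Dijkstra from 301:
301: 0
305: 6  (via 301)
335: 14  (via 301)
346: 15  (via 305)
328: 16  (via 301)
307: 20  (via 335)
355: 22  (via 305)
326: 23  (via 335)
350: 26  (via 326)
312: 26  (via 328)
351: 27  (via 355)
Shortest route: 301–305–355–351 = 27 m.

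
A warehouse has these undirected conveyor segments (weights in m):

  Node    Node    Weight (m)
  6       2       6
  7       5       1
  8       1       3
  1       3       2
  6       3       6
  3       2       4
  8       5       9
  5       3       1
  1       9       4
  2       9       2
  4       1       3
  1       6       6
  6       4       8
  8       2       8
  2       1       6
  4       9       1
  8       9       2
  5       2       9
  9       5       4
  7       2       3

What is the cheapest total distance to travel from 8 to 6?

Enumerating some paths:
8 → 9 → 2 → 6: 2+2+6 = 10
8 → 1 → 6: 3+6 = 9
Cheapest is 8 → 1 → 6 at 9 m.

9 m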